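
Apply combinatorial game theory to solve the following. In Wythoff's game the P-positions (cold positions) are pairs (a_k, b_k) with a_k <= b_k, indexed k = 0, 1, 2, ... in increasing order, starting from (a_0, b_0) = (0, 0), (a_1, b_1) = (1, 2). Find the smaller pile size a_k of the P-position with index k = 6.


By Wythoff's theorem, a_k = floor(k * phi) and b_k = floor(k * phi^2) = a_k + k, where phi = (1 + sqrt(5))/2 is the golden ratio.
phi = (1 + sqrt(5))/2 = 1.618034
k = 6
k * phi = 6 * 1.618034 = 9.708204
a_6 = floor(k * phi) = 9

9


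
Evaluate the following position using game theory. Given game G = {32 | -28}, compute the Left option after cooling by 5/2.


Original game: {32 | -28} (a switch {a | b} with a > b).
Cooling by t (for t below the temperature (a - b)/2 = 30) taxes each move by t: {a | b} cooled by t is {a - t | b + t}.
Cooling amount: t = 5/2
Cooled Left option: 32 - 5/2 = 59/2
Cooled Right option: -28 + 5/2 = -51/2
Cooled game: {59/2 | -51/2}
Left option = 59/2

59/2


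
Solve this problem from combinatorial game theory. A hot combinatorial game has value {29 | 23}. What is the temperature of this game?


The game is {29 | 23}, a switch {a | b} with numbers a > b.
Cooling {a | b} by t gives {a - t | b + t}, which stops being hot when a - t = b + t, i.e. at t = (a - b)/2. So the temperature of a switch is (a - b)/2.
Temperature = (Left option - Right option) / 2
= (29 - (23)) / 2
= 6 / 2
= 3

3


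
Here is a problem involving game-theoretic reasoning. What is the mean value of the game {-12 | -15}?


Game = {-12 | -15}, a switch {a | b} with numbers a > b.
Its thermograph has left wall a - t and right wall b + t, which meet at t = (a - b)/2, where both equal (a + b)/2. So the mast (mean value) is at (a + b)/2.
Mean = (-12 + (-15))/2 = -27/2 = -27/2

-27/2


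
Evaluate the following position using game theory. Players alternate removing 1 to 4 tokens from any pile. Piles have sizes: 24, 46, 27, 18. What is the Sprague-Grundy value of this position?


Subtraction set: {1, 2, 3, 4}
For this subtraction set, G(n) = n mod 5 (period = max + 1 = 5).
Pile 1 (size 24): G(24) = 24 mod 5 = 4
Pile 2 (size 46): G(46) = 46 mod 5 = 1
Pile 3 (size 27): G(27) = 27 mod 5 = 2
Pile 4 (size 18): G(18) = 18 mod 5 = 3
Total Grundy value = XOR of all: 4 XOR 1 XOR 2 XOR 3 = 4

4


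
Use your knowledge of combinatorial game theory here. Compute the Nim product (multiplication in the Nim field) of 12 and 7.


Nim multiplication is bilinear over XOR: (u XOR v) * w = (u*w) XOR (v*w).
So we split each operand into its bit components and XOR the pairwise Nim products.
12 = 4 + 8 (as XOR of powers of 2).
7 = 1 + 2 + 4 (as XOR of powers of 2).
Using the standard Nim-product table on single bits:
  2*2 = 3,   2*4 = 8,   2*8 = 12,
  4*4 = 6,   4*8 = 11,  8*8 = 13,
and  1*x = x (identity), k*l = l*k (commutative).
Pairwise Nim products:
  4 * 1 = 4
  4 * 2 = 8
  4 * 4 = 6
  8 * 1 = 8
  8 * 2 = 12
  8 * 4 = 11
XOR them: 4 XOR 8 XOR 6 XOR 8 XOR 12 XOR 11 = 5.
Result: 12 * 7 = 5 (in Nim).

5


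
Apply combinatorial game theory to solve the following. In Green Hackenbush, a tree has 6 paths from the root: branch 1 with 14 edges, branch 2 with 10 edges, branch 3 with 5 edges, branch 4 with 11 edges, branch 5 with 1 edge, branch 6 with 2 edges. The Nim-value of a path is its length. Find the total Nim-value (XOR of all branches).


The tree has 6 branches from the ground vertex.
In Green Hackenbush, the Nim-value of a simple path of length k is k.
Branch 1: length 14, Nim-value = 14
Branch 2: length 10, Nim-value = 10
Branch 3: length 5, Nim-value = 5
Branch 4: length 11, Nim-value = 11
Branch 5: length 1, Nim-value = 1
Branch 6: length 2, Nim-value = 2
Total Nim-value = XOR of all branch values:
0 XOR 14 = 14
14 XOR 10 = 4
4 XOR 5 = 1
1 XOR 11 = 10
10 XOR 1 = 11
11 XOR 2 = 9
Nim-value of the tree = 9

9


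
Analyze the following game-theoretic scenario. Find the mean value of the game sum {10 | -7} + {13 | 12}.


G1 = {10 | -7}, G2 = {13 | 12}
Each is a switch {a | b} with numbers a > b; its mean value is (a + b)/2, and mean value is additive over game sums: m(G1 + G2) = m(G1) + m(G2).
Mean of G1 = (10 + (-7))/2 = 3/2 = 3/2
Mean of G2 = (13 + (12))/2 = 25/2 = 25/2
Mean of G1 + G2 = 3/2 + 25/2 = 14

14


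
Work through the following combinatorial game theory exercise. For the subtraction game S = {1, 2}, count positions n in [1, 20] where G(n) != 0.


Subtraction set S = {1, 2}, so G(n) = n mod 3.
G(n) = 0 when n is a multiple of 3.
Multiples of 3 in [1, 20]: 6
N-positions (nonzero Grundy) = 20 - 6 = 14

14


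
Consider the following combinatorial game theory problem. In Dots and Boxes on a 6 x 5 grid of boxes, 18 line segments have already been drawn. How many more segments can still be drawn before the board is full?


Grid: 6 x 5 boxes, i.e. 7 rows and 6 columns of dots.
Horizontal edges: (rows + 1) * cols = 7 * 5 = 35
Vertical edges: rows * (cols + 1) = 6 * 6 = 36
Total edges: 35 + 36 = 71
Edges drawn: 18
Remaining: 71 - 18 = 53

53


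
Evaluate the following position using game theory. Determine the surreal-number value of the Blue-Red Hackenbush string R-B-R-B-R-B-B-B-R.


Edges (from ground): R-B-R-B-R-B-B-B-R
By Berlekamp's sign-expansion rule, a Blue-Red Hackenbush stalk has the value of the surreal number whose sign sequence is the edge sequence with B -> + and R -> -.
Sign sequence: -+-+-+++-
Trace the sign expansion in the surreal number tree, starting from 0:
Edge 1: R (sign -) -> bounds (-inf, 0), value = -1
Edge 2: B (sign +) -> bounds (-1, 0), value = -1/2
Edge 3: R (sign -) -> bounds (-1, -1/2), value = -3/4
Edge 4: B (sign +) -> bounds (-3/4, -1/2), value = -5/8
Edge 5: R (sign -) -> bounds (-3/4, -5/8), value = -11/16
Edge 6: B (sign +) -> bounds (-11/16, -5/8), value = -21/32
Edge 7: B (sign +) -> bounds (-21/32, -5/8), value = -41/64
Edge 8: B (sign +) -> bounds (-41/64, -5/8), value = -81/128
Edge 9: R (sign -) -> bounds (-41/64, -81/128), value = -163/256
Game value = -163/256

-163/256


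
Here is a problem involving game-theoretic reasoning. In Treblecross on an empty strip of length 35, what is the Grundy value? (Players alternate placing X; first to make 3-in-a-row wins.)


Treblecross: place X on empty cells; 3-in-a-row wins.
Playing within two cells of an existing X lets the opponent win at once, so sensible play treats the cells i-2..i+2 around each X as dead. The player left with no safe cell loses, so this is a normal-play take-away game on strips of safe cells.
Placing X at cell i (0-indexed) of a strip of k safe cells leaves independent strips of sizes max(0, i-2) and max(0, k-i-3). Hence G(k) = mex{ G(max(0,i-2)) XOR G(max(0,k-i-3)) : 0 <= i < k }, with G(0) = 0.
G(1): splits (0,0):0^0=0 -> mex({0}) = 1
G(2): splits (0,0):0^0=0 -> mex({0}) = 1
G(3): splits (0,0):0^0=0 -> mex({0}) = 1
G(4): splits (0,1):0^1=1 (0,0):0^0=0 -> mex({0, 1}) = 2
G(5): splits (0,2):0^1=1 (0,1):0^1=1 (0,0):0^0=0 -> mex({0, 1}) = 2
G(6) = mex({1}) = 0
G(7) = mex({0, 1, 2}) = 3
G(8) = mex({0, 1, 2}) = 3
G(9) = mex({0, 2}) = 1
G(10) = mex({0, 2, 3}) = 1
G(11) = mex({0, 3}) = 1
G(12) = mex({1, 3}) = 0
G(13) = mex({0, 1, 2, 3}) = 4
G(14) = mex({0, 1, 2}) = 3
G(15) = mex({0, 1, 2}) = 3
G(16) = mex({0, 1, 2, 4}) = 3
G(17) = mex({0, 1, 3, 4}) = 2
G(18) = mex({0, 1, 3, 4}) = 2
G(19) = mex({0, 1, 3, 5}) = 2
G(20) = mex({0, 1, 2, 3, 5}) = 4
G(21) = mex({0, 1, 2, 3, 5}) = 4
G(22) = mex({1, 2, 6}) = 0
G(23) = mex({0, 1, 2, 3, 4, 6}) = 5
G(24) = mex({0, 1, 2, 3, 4}) = 5
G(25) = mex({0, 1, 3, 4, 7}) = 2
G(26) = mex({0, 1, 3, 4, 5, 7}) = 2
G(27) = mex({0, 1, 3, 5}) = 2
G(28) = mex({0, 1, 2, 5}) = 3
G(29) = mex({0, 1, 2, 4, 5, 6}) = 3
G(30) = mex({1, 2, 4, 6}) = 0
G(31) = mex({0, 1, 2, 3, 4, 6}) = 5
G(32) = mex({1, 2, 3, 4, 7}) = 0
G(33) = mex({0, 3, 7}) = 1
G(34) = mex({0, 2, 3, 5, 7}) = 1
G(35) = mex({0, 2, 3, 5, 6}) = 1
Therefore G(35) = 1.

1


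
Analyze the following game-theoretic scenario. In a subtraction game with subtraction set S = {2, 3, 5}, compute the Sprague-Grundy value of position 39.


The subtraction set is S = {2, 3, 5}.
G(k) = mex{ G(k - s) : s in S, s <= k }. We compute iteratively: G(0) = 0.
G(1) = mex({}) = 0
G(2) = mex({0}) = 1
G(3) = mex({0}) = 1
G(4) = mex({0, 1}) = 2
G(5) = mex({0, 1}) = 2
G(6) = mex({0, 1, 2}) = 3
G(7) = mex({1, 2}) = 0
G(8) = mex({1, 2, 3}) = 0
G(9) = mex({0, 2, 3}) = 1
G(10) = mex({0, 2}) = 1
G(11) = mex({0, 1, 3}) = 2
Observe that G(7)..G(11) = 0, 0, 1, 1, 2 repeats G(0)..G(4) = 0, 0, 1, 1, 2.
For k >= max(S) = 5, G(k) is determined by the previous 5 values G(k-5)..G(k-1); a window of 5 consecutive values has recurred shifted by 7, so by induction G(k + 7) = G(k) for all k >= 0: the sequence is periodic from the start with period 7.
One period: G(0..6) = 0, 0, 1, 1, 2, 2, 3.
39 mod 7 = 4, so G(39) = G(4) = 2.

2


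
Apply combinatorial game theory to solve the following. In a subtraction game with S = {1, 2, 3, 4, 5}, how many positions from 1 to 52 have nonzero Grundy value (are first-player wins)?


Subtraction set S = {1, 2, 3, 4, 5}, so G(n) = n mod 6.
G(n) = 0 when n is a multiple of 6.
Multiples of 6 in [1, 52]: 8
N-positions (nonzero Grundy) = 52 - 8 = 44

44


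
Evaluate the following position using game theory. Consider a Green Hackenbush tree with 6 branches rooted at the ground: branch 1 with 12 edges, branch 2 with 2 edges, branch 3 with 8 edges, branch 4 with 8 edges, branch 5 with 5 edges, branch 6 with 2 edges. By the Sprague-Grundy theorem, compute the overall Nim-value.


The tree has 6 branches from the ground vertex.
In Green Hackenbush, the Nim-value of a simple path of length k is k.
Branch 1: length 12, Nim-value = 12
Branch 2: length 2, Nim-value = 2
Branch 3: length 8, Nim-value = 8
Branch 4: length 8, Nim-value = 8
Branch 5: length 5, Nim-value = 5
Branch 6: length 2, Nim-value = 2
Total Nim-value = XOR of all branch values:
0 XOR 12 = 12
12 XOR 2 = 14
14 XOR 8 = 6
6 XOR 8 = 14
14 XOR 5 = 11
11 XOR 2 = 9
Nim-value of the tree = 9

9


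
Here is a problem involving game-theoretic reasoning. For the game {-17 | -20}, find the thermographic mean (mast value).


Game = {-17 | -20}, a switch {a | b} with numbers a > b.
Its thermograph has left wall a - t and right wall b + t, which meet at t = (a - b)/2, where both equal (a + b)/2. So the mast (mean value) is at (a + b)/2.
Mean = (-17 + (-20))/2 = -37/2 = -37/2

-37/2


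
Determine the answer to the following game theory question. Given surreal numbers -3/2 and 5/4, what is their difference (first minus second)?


x = -3/2, y = 5/4
Converting to common denominator: 4
x = -6/4, y = 5/4
x - y = -3/2 - 5/4 = -11/4

-11/4


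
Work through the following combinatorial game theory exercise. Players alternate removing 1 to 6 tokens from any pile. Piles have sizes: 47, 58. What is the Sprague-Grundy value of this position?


Subtraction set: {1, 2, 3, 4, 5, 6}
For this subtraction set, G(n) = n mod 7 (period = max + 1 = 7).
Pile 1 (size 47): G(47) = 47 mod 7 = 5
Pile 2 (size 58): G(58) = 58 mod 7 = 2
Total Grundy value = XOR of all: 5 XOR 2 = 7

7


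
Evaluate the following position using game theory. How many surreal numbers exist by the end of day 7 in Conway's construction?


Day 0: {|} = 0 is born. Count = 1.
Day n: the number of surreal numbers born by day n is 2^(n+1) - 1.
By day 0: 2^1 - 1 = 1
By day 1: 2^2 - 1 = 3
By day 2: 2^3 - 1 = 7
By day 3: 2^4 - 1 = 15
By day 4: 2^5 - 1 = 31
By day 5: 2^6 - 1 = 63
By day 6: 2^7 - 1 = 127
By day 7: 2^8 - 1 = 255
By day 7: 255 surreal numbers.

255


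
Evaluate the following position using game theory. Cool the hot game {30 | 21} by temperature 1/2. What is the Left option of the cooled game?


Original game: {30 | 21} (a switch {a | b} with a > b).
Cooling by t (for t below the temperature (a - b)/2 = 9/2) taxes each move by t: {a | b} cooled by t is {a - t | b + t}.
Cooling amount: t = 1/2
Cooled Left option: 30 - 1/2 = 59/2
Cooled Right option: 21 + 1/2 = 43/2
Cooled game: {59/2 | 43/2}
Left option = 59/2

59/2


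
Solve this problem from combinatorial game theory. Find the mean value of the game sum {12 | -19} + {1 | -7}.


G1 = {12 | -19}, G2 = {1 | -7}
Each is a switch {a | b} with numbers a > b; its mean value is (a + b)/2, and mean value is additive over game sums: m(G1 + G2) = m(G1) + m(G2).
Mean of G1 = (12 + (-19))/2 = -7/2 = -7/2
Mean of G2 = (1 + (-7))/2 = -6/2 = -3
Mean of G1 + G2 = -7/2 + -3 = -13/2

-13/2


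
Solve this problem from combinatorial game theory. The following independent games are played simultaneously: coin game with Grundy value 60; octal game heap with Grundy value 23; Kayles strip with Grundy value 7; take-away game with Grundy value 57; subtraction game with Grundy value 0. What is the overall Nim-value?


By the Sprague-Grundy theorem, the Grundy value of a sum of games is the XOR of individual Grundy values.
coin game: Grundy value = 60. Running XOR: 0 XOR 60 = 60
octal game heap: Grundy value = 23. Running XOR: 60 XOR 23 = 43
Kayles strip: Grundy value = 7. Running XOR: 43 XOR 7 = 44
take-away game: Grundy value = 57. Running XOR: 44 XOR 57 = 21
subtraction game: Grundy value = 0. Running XOR: 21 XOR 0 = 21
The combined Grundy value is 21.

21


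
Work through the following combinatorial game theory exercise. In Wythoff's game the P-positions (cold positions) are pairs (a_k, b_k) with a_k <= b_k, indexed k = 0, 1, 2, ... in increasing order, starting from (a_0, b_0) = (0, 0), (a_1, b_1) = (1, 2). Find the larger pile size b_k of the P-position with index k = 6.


By Wythoff's theorem, a_k = floor(k * phi) and b_k = floor(k * phi^2) = a_k + k, where phi = (1 + sqrt(5))/2 is the golden ratio.
phi = (1 + sqrt(5))/2 = 1.618034
phi^2 = phi + 1 = 2.618034
k = 6
k * phi^2 = 6 * 2.618034 = 15.708204
b_6 = floor(k * phi^2) = 15 (check: a_6 + k = 9 + 6 = 15)

15


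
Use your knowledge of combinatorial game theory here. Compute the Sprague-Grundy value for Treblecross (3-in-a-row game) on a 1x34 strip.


Treblecross: place X on empty cells; 3-in-a-row wins.
Playing within two cells of an existing X lets the opponent win at once, so sensible play treats the cells i-2..i+2 around each X as dead. The player left with no safe cell loses, so this is a normal-play take-away game on strips of safe cells.
Placing X at cell i (0-indexed) of a strip of k safe cells leaves independent strips of sizes max(0, i-2) and max(0, k-i-3). Hence G(k) = mex{ G(max(0,i-2)) XOR G(max(0,k-i-3)) : 0 <= i < k }, with G(0) = 0.
G(1): splits (0,0):0^0=0 -> mex({0}) = 1
G(2): splits (0,0):0^0=0 -> mex({0}) = 1
G(3): splits (0,0):0^0=0 -> mex({0}) = 1
G(4): splits (0,1):0^1=1 (0,0):0^0=0 -> mex({0, 1}) = 2
G(5): splits (0,2):0^1=1 (0,1):0^1=1 (0,0):0^0=0 -> mex({0, 1}) = 2
G(6) = mex({1}) = 0
G(7) = mex({0, 1, 2}) = 3
G(8) = mex({0, 1, 2}) = 3
G(9) = mex({0, 2}) = 1
G(10) = mex({0, 2, 3}) = 1
G(11) = mex({0, 3}) = 1
G(12) = mex({1, 3}) = 0
G(13) = mex({0, 1, 2, 3}) = 4
G(14) = mex({0, 1, 2}) = 3
G(15) = mex({0, 1, 2}) = 3
G(16) = mex({0, 1, 2, 4}) = 3
G(17) = mex({0, 1, 3, 4}) = 2
G(18) = mex({0, 1, 3, 4}) = 2
G(19) = mex({0, 1, 3, 5}) = 2
G(20) = mex({0, 1, 2, 3, 5}) = 4
G(21) = mex({0, 1, 2, 3, 5}) = 4
G(22) = mex({1, 2, 6}) = 0
G(23) = mex({0, 1, 2, 3, 4, 6}) = 5
G(24) = mex({0, 1, 2, 3, 4}) = 5
G(25) = mex({0, 1, 3, 4, 7}) = 2
G(26) = mex({0, 1, 3, 4, 5, 7}) = 2
G(27) = mex({0, 1, 3, 5}) = 2
G(28) = mex({0, 1, 2, 5}) = 3
G(29) = mex({0, 1, 2, 4, 5, 6}) = 3
G(30) = mex({1, 2, 4, 6}) = 0
G(31) = mex({0, 1, 2, 3, 4, 6}) = 5
G(32) = mex({1, 2, 3, 4, 7}) = 0
G(33) = mex({0, 3, 7}) = 1
G(34) = mex({0, 2, 3, 5, 7}) = 1
Therefore G(34) = 1.

1


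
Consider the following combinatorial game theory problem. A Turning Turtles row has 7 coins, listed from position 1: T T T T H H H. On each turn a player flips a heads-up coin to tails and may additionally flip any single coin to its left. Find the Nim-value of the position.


Coins: T T T T H H H
Key fact: a single head at position k behaves exactly like a Nim heap of size k (turning it to T and optionally flipping a coin at j < k corresponds to moving the heap from k to j, or to 0), and heads combine as a disjunctive sum (two heads at the same place would cancel, matching j XOR j = 0). So the Nim-value is the XOR of the 1-indexed positions of the heads.
Face-up positions (1-indexed): [5, 6, 7]
XOR 0 with 5: 0 XOR 5 = 5
XOR 5 with 6: 5 XOR 6 = 3
XOR 3 with 7: 3 XOR 7 = 4
Nim-value = 4

4


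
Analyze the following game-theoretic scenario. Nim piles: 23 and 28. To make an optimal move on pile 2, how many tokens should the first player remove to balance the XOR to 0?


Piles: 23 and 28
Current XOR: 23 XOR 28 = 11 (non-zero, so this is an N-position).
To make the XOR zero, we need to find a move that balances the piles.
For pile 2 (size 28): target = 28 XOR 11 = 23
We reduce pile 2 from 28 to 23.
Tokens removed: 28 - 23 = 5
Verification: 23 XOR 23 = 0

5


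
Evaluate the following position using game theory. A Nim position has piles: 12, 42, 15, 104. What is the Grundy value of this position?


We need the XOR (exclusive or) of all pile sizes.
After XOR-ing pile 1 (size 12): 0 XOR 12 = 12
After XOR-ing pile 2 (size 42): 12 XOR 42 = 38
After XOR-ing pile 3 (size 15): 38 XOR 15 = 41
After XOR-ing pile 4 (size 104): 41 XOR 104 = 65
The Nim-value of this position is 65.

65


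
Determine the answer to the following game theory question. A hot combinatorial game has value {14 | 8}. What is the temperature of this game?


The game is {14 | 8}, a switch {a | b} with numbers a > b.
Cooling {a | b} by t gives {a - t | b + t}, which stops being hot when a - t = b + t, i.e. at t = (a - b)/2. So the temperature of a switch is (a - b)/2.
Temperature = (Left option - Right option) / 2
= (14 - (8)) / 2
= 6 / 2
= 3

3


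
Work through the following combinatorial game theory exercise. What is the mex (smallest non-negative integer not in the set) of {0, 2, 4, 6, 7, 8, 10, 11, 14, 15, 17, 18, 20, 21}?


Set = {0, 2, 4, 6, 7, 8, 10, 11, 14, 15, 17, 18, 20, 21}
0 is in the set.
1 is NOT in the set. This is the mex.
mex = 1

1


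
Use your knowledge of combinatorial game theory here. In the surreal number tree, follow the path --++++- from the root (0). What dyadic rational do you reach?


Sign expansion: --++++-
Rule: track bounds (lo, hi), initially (-inf, +inf). On '+', the current value becomes lo and we move to the simplest number in (value, hi): value + 1 if hi = +inf, otherwise the midpoint (value + hi)/2. On '-', the current value becomes hi and we move to value - 1 if lo = -inf, otherwise the midpoint (lo + value)/2.
Start at 0.
Step 1: sign = -, move left. Bounds: (-inf, 0). Value = -1
Step 2: sign = -, move left. Bounds: (-inf, -1). Value = -2
Step 3: sign = +, move right. Bounds: (-2, -1). Value = -3/2
Step 4: sign = +, move right. Bounds: (-3/2, -1). Value = -5/4
Step 5: sign = +, move right. Bounds: (-5/4, -1). Value = -9/8
Step 6: sign = +, move right. Bounds: (-9/8, -1). Value = -17/16
Step 7: sign = -, move left. Bounds: (-9/8, -17/16). Value = -35/32
The surreal number with sign expansion --++++- is -35/32.

-35/32


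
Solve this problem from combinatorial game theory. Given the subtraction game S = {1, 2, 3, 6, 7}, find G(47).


The subtraction set is S = {1, 2, 3, 6, 7}.
G(k) = mex{ G(k - s) : s in S, s <= k }. We compute iteratively: G(0) = 0.
G(1) = mex({0}) = 1
G(2) = mex({0, 1}) = 2
G(3) = mex({0, 1, 2}) = 3
G(4) = mex({1, 2, 3}) = 0
G(5) = mex({0, 2, 3}) = 1
G(6) = mex({0, 1, 3}) = 2
G(7) = mex({0, 1, 2}) = 3
G(8) = mex({1, 2, 3}) = 0
G(9) = mex({0, 2, 3}) = 1
G(10) = mex({0, 1, 3}) = 2
Observe that G(4)..G(10) = 0, 1, 2, 3, 0, 1, 2 repeats G(0)..G(6) = 0, 1, 2, 3, 0, 1, 2.
For k >= max(S) = 7, G(k) is determined by the previous 7 values G(k-7)..G(k-1); a window of 7 consecutive values has recurred shifted by 4, so by induction G(k + 4) = G(k) for all k >= 0: the sequence is periodic from the start with period 4.
One period: G(0..3) = 0, 1, 2, 3.
47 mod 4 = 3, so G(47) = G(3) = 3.

3


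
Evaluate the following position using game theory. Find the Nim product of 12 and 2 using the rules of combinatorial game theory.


Nim multiplication is bilinear over XOR: (u XOR v) * w = (u*w) XOR (v*w).
So we split each operand into its bit components and XOR the pairwise Nim products.
12 = 4 + 8 (as XOR of powers of 2).
2 = 2 (as XOR of powers of 2).
Using the standard Nim-product table on single bits:
  2*2 = 3,   2*4 = 8,   2*8 = 12,
  4*4 = 6,   4*8 = 11,  8*8 = 13,
and  1*x = x (identity), k*l = l*k (commutative).
Pairwise Nim products:
  4 * 2 = 8
  8 * 2 = 12
XOR them: 8 XOR 12 = 4.
Result: 12 * 2 = 4 (in Nim).

4


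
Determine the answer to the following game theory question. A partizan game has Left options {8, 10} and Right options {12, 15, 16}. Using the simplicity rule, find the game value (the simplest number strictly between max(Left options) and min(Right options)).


Left options: {8, 10}, max = 10
Right options: {12, 15, 16}, min = 12
All options are numbers and max(Left) < min(Right), so by the simplicity theorem the value is the simplest (earliest-born) number strictly between 10 and 12.
The only integer strictly between 10 and 12 is 11.
No non-integer in the interval can be simpler: if x is a non-integer in the interval, then floor(x) or ceil(x) also lies in the interval (the interval contains an integer), and both are proper prefixes of x's sign expansion, i.e. born earlier. So the game value is 11.
Game value = 11

11


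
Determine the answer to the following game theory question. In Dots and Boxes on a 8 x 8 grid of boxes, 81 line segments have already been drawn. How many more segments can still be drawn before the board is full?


Grid: 8 x 8 boxes, i.e. 9 rows and 9 columns of dots.
Horizontal edges: (rows + 1) * cols = 9 * 8 = 72
Vertical edges: rows * (cols + 1) = 8 * 9 = 72
Total edges: 72 + 72 = 144
Edges drawn: 81
Remaining: 144 - 81 = 63

63


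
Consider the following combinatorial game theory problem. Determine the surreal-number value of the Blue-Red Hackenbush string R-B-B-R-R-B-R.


Edges (from ground): R-B-B-R-R-B-R
By Berlekamp's sign-expansion rule, a Blue-Red Hackenbush stalk has the value of the surreal number whose sign sequence is the edge sequence with B -> + and R -> -.
Sign sequence: -++--+-
Trace the sign expansion in the surreal number tree, starting from 0:
Edge 1: R (sign -) -> bounds (-inf, 0), value = -1
Edge 2: B (sign +) -> bounds (-1, 0), value = -1/2
Edge 3: B (sign +) -> bounds (-1/2, 0), value = -1/4
Edge 4: R (sign -) -> bounds (-1/2, -1/4), value = -3/8
Edge 5: R (sign -) -> bounds (-1/2, -3/8), value = -7/16
Edge 6: B (sign +) -> bounds (-7/16, -3/8), value = -13/32
Edge 7: R (sign -) -> bounds (-7/16, -13/32), value = -27/64
Game value = -27/64

-27/64


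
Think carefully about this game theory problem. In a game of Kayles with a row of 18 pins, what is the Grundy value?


Kayles: a move removes 1 or 2 adjacent pins from a contiguous row.
Removing pins from a row of k leaves two independent rows (a, b) with a + b = k - 1 (one pin) or a + b = k - 2 (two pins); an end removal gives a = 0.
By Sprague-Grundy, G(k) = mex{ G(a) XOR G(b) } over all these splits. G(0) = 0.
G(1): splits (0,0):0^0=0 -> mex({0}) = 1
G(2): splits (0,1):0^1=1 (0,0):0^0=0 -> mex({0, 1}) = 2
G(3): splits (0,2):0^2=2 (1,1):1^1=0 (0,1):0^1=1 -> mex({0, 1, 2}) = 3
G(4): splits (0,3):0^3=3 (1,2):1^2=3 (0,2):0^2=2 (1,1):1^1=0 -> mex({0, 2, 3}) = 1
G(5): splits (0,4):0^1=1 (1,3):1^3=2 (2,2):2^2=0 (0,3):0^3=3 (1,2):1^2=3 -> mex({0, 1, 2, 3}) = 4
G(6) = mex({0, 1, 2, 4}) = 3
G(7) = mex({0, 1, 3, 4, 5}) = 2
G(8) = mex({0, 2, 3, 5, 6}) = 1
G(9) = mex({0, 1, 2, 3, 6, 7}) = 4
G(10) = mex({0, 1, 3, 4, 5, 7}) = 2
G(11) = mex({0, 1, 2, 3, 4, 5}) = 6
G(12) = mex({0, 1, 2, 3, 5, 6, 7}) = 4
G(13) = mex({0, 2, 3, 4, 6, 7}) = 1
G(14) = mex({0, 1, 4, 5, 6, 7}) = 2
G(15) = mex({0, 1, 2, 3, 4, 5, 6}) = 7
G(16) = mex({0, 2, 3, 5, 6, 7}) = 1
G(17) = mex({0, 1, 2, 3, 5, 6, 7}) = 4
G(18) = mex({0, 1, 2, 4, 5, 6}) = 3
Therefore G(18) = 3.

3


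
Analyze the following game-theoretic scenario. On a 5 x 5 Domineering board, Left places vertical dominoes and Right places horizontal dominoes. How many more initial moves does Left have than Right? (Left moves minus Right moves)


Board is 5 x 5 (rows x cols).
Left (vertical) placements: (rows-1) * cols = 4 * 5 = 20
Right (horizontal) placements: rows * (cols-1) = 5 * 4 = 20
Advantage = Left - Right = 20 - 20 = 0

0


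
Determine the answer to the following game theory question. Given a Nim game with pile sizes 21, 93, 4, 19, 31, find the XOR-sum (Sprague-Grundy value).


We need the XOR (exclusive or) of all pile sizes.
After XOR-ing pile 1 (size 21): 0 XOR 21 = 21
After XOR-ing pile 2 (size 93): 21 XOR 93 = 72
After XOR-ing pile 3 (size 4): 72 XOR 4 = 76
After XOR-ing pile 4 (size 19): 76 XOR 19 = 95
After XOR-ing pile 5 (size 31): 95 XOR 31 = 64
The Nim-value of this position is 64.

64


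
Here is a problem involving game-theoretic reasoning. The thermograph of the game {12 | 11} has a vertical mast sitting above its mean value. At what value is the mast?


Game = {12 | 11}, a switch {a | b} with numbers a > b.
Its thermograph has left wall a - t and right wall b + t, which meet at t = (a - b)/2, where both equal (a + b)/2. So the mast (mean value) is at (a + b)/2.
Mean = (12 + (11))/2 = 23/2 = 23/2

23/2


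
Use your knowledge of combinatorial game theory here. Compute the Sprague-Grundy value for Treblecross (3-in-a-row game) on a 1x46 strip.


Treblecross: place X on empty cells; 3-in-a-row wins.
Playing within two cells of an existing X lets the opponent win at once, so sensible play treats the cells i-2..i+2 around each X as dead. The player left with no safe cell loses, so this is a normal-play take-away game on strips of safe cells.
Placing X at cell i (0-indexed) of a strip of k safe cells leaves independent strips of sizes max(0, i-2) and max(0, k-i-3). Hence G(k) = mex{ G(max(0,i-2)) XOR G(max(0,k-i-3)) : 0 <= i < k }, with G(0) = 0.
G(1): splits (0,0):0^0=0 -> mex({0}) = 1
G(2): splits (0,0):0^0=0 -> mex({0}) = 1
G(3): splits (0,0):0^0=0 -> mex({0}) = 1
G(4): splits (0,1):0^1=1 (0,0):0^0=0 -> mex({0, 1}) = 2
G(5): splits (0,2):0^1=1 (0,1):0^1=1 (0,0):0^0=0 -> mex({0, 1}) = 2
G(6) = mex({1}) = 0
G(7) = mex({0, 1, 2}) = 3
G(8) = mex({0, 1, 2}) = 3
G(9) = mex({0, 2}) = 1
G(10) = mex({0, 2, 3}) = 1
G(11) = mex({0, 3}) = 1
G(12) = mex({1, 3}) = 0
G(13) = mex({0, 1, 2, 3}) = 4
G(14) = mex({0, 1, 2}) = 3
G(15) = mex({0, 1, 2}) = 3
G(16) = mex({0, 1, 2, 4}) = 3
G(17) = mex({0, 1, 3, 4}) = 2
G(18) = mex({0, 1, 3, 4}) = 2
G(19) = mex({0, 1, 3, 5}) = 2
G(20) = mex({0, 1, 2, 3, 5}) = 4
G(21) = mex({0, 1, 2, 3, 5}) = 4
G(22) = mex({1, 2, 6}) = 0
G(23) = mex({0, 1, 2, 3, 4, 6}) = 5
G(24) = mex({0, 1, 2, 3, 4}) = 5
G(25) = mex({0, 1, 3, 4, 7}) = 2
G(26) = mex({0, 1, 3, 4, 5, 7}) = 2
G(27) = mex({0, 1, 3, 5}) = 2
G(28) = mex({0, 1, 2, 5}) = 3
G(29) = mex({0, 1, 2, 4, 5, 6}) = 3
G(30) = mex({1, 2, 4, 6}) = 0
G(31) = mex({0, 1, 2, 3, 4, 6}) = 5
G(32) = mex({1, 2, 3, 4, 7}) = 0
G(33) = mex({0, 3, 7}) = 1
G(34) = mex({0, 2, 3, 5, 7}) = 1
G(35) = mex({0, 2, 3, 5, 6}) = 1
G(36) = mex({0, 1, 2, 5, 6}) = 3
G(37) = mex({0, 1, 2, 4, 5, 6}) = 3
G(38) = mex({0, 1, 2, 4}) = 3
G(39) = mex({0, 1, 2, 3, 4, 7}) = 5
G(40) = mex({0, 1, 2, 3, 4, 5, 7}) = 6
G(41) = mex({0, 1, 2, 3, 5, 7}) = 4
G(42) = mex({0, 1, 2, 3, 5, 6, 7}) = 4
G(43) = mex({0, 2, 3, 5, 6}) = 1
G(44) = mex({1, 2, 3, 4, 5, 6}) = 0
G(45) = mex({0, 1, 2, 3, 4, 6, 7}) = 5
G(46) = mex({0, 1, 2, 3, 4, 7}) = 5
Therefore G(46) = 5.

5


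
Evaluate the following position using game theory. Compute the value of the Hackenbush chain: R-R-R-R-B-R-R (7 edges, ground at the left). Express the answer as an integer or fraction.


Edges (from ground): R-R-R-R-B-R-R
By Berlekamp's sign-expansion rule, a Blue-Red Hackenbush stalk has the value of the surreal number whose sign sequence is the edge sequence with B -> + and R -> -.
Sign sequence: ----+--
Trace the sign expansion in the surreal number tree, starting from 0:
Edge 1: R (sign -) -> bounds (-inf, 0), value = -1
Edge 2: R (sign -) -> bounds (-inf, -1), value = -2
Edge 3: R (sign -) -> bounds (-inf, -2), value = -3
Edge 4: R (sign -) -> bounds (-inf, -3), value = -4
Edge 5: B (sign +) -> bounds (-4, -3), value = -7/2
Edge 6: R (sign -) -> bounds (-4, -7/2), value = -15/4
Edge 7: R (sign -) -> bounds (-4, -15/4), value = -31/8
Game value = -31/8

-31/8


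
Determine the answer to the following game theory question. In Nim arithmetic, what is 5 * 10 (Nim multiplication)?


Nim multiplication is bilinear over XOR: (u XOR v) * w = (u*w) XOR (v*w).
So we split each operand into its bit components and XOR the pairwise Nim products.
5 = 1 + 4 (as XOR of powers of 2).
10 = 2 + 8 (as XOR of powers of 2).
Using the standard Nim-product table on single bits:
  2*2 = 3,   2*4 = 8,   2*8 = 12,
  4*4 = 6,   4*8 = 11,  8*8 = 13,
and  1*x = x (identity), k*l = l*k (commutative).
Pairwise Nim products:
  1 * 2 = 2
  1 * 8 = 8
  4 * 2 = 8
  4 * 8 = 11
XOR them: 2 XOR 8 XOR 8 XOR 11 = 9.
Result: 5 * 10 = 9 (in Nim).

9


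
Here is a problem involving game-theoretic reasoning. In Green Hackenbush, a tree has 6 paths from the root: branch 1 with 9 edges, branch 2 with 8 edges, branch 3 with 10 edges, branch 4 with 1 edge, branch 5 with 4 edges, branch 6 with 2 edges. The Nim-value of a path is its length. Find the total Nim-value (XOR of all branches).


The tree has 6 branches from the ground vertex.
In Green Hackenbush, the Nim-value of a simple path of length k is k.
Branch 1: length 9, Nim-value = 9
Branch 2: length 8, Nim-value = 8
Branch 3: length 10, Nim-value = 10
Branch 4: length 1, Nim-value = 1
Branch 5: length 4, Nim-value = 4
Branch 6: length 2, Nim-value = 2
Total Nim-value = XOR of all branch values:
0 XOR 9 = 9
9 XOR 8 = 1
1 XOR 10 = 11
11 XOR 1 = 10
10 XOR 4 = 14
14 XOR 2 = 12
Nim-value of the tree = 12

12


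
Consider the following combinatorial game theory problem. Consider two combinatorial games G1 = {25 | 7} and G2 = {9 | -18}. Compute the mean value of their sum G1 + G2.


G1 = {25 | 7}, G2 = {9 | -18}
Each is a switch {a | b} with numbers a > b; its mean value is (a + b)/2, and mean value is additive over game sums: m(G1 + G2) = m(G1) + m(G2).
Mean of G1 = (25 + (7))/2 = 32/2 = 16
Mean of G2 = (9 + (-18))/2 = -9/2 = -9/2
Mean of G1 + G2 = 16 + -9/2 = 23/2

23/2


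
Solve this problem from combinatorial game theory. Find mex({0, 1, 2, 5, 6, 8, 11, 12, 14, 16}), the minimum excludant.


Set = {0, 1, 2, 5, 6, 8, 11, 12, 14, 16}
0 is in the set.
1 is in the set.
2 is in the set.
3 is NOT in the set. This is the mex.
mex = 3

3


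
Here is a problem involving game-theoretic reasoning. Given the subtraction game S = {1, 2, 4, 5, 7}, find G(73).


The subtraction set is S = {1, 2, 4, 5, 7}.
G(k) = mex{ G(k - s) : s in S, s <= k }. We compute iteratively: G(0) = 0.
G(1) = mex({0}) = 1
G(2) = mex({0, 1}) = 2
G(3) = mex({1, 2}) = 0
G(4) = mex({0, 2}) = 1
G(5) = mex({0, 1}) = 2
G(6) = mex({1, 2}) = 0
G(7) = mex({0, 2}) = 1
G(8) = mex({0, 1}) = 2
G(9) = mex({1, 2}) = 0
Observe that G(3)..G(9) = 0, 1, 2, 0, 1, 2, 0 repeats G(0)..G(6) = 0, 1, 2, 0, 1, 2, 0.
For k >= max(S) = 7, G(k) is determined by the previous 7 values G(k-7)..G(k-1); a window of 7 consecutive values has recurred shifted by 3, so by induction G(k + 3) = G(k) for all k >= 0: the sequence is periodic from the start with period 3.
One period: G(0..2) = 0, 1, 2.
73 mod 3 = 1, so G(73) = G(1) = 1.

1


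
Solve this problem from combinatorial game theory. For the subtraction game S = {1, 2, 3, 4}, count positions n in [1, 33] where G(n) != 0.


Subtraction set S = {1, 2, 3, 4}, so G(n) = n mod 5.
G(n) = 0 when n is a multiple of 5.
Multiples of 5 in [1, 33]: 6
N-positions (nonzero Grundy) = 33 - 6 = 27

27


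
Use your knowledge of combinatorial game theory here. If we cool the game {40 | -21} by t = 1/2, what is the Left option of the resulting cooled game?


Original game: {40 | -21} (a switch {a | b} with a > b).
Cooling by t (for t below the temperature (a - b)/2 = 61/2) taxes each move by t: {a | b} cooled by t is {a - t | b + t}.
Cooling amount: t = 1/2
Cooled Left option: 40 - 1/2 = 79/2
Cooled Right option: -21 + 1/2 = -41/2
Cooled game: {79/2 | -41/2}
Left option = 79/2

79/2


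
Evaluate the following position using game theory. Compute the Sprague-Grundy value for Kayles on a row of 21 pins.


Kayles: a move removes 1 or 2 adjacent pins from a contiguous row.
Removing pins from a row of k leaves two independent rows (a, b) with a + b = k - 1 (one pin) or a + b = k - 2 (two pins); an end removal gives a = 0.
By Sprague-Grundy, G(k) = mex{ G(a) XOR G(b) } over all these splits. G(0) = 0.
G(1): splits (0,0):0^0=0 -> mex({0}) = 1
G(2): splits (0,1):0^1=1 (0,0):0^0=0 -> mex({0, 1}) = 2
G(3): splits (0,2):0^2=2 (1,1):1^1=0 (0,1):0^1=1 -> mex({0, 1, 2}) = 3
G(4): splits (0,3):0^3=3 (1,2):1^2=3 (0,2):0^2=2 (1,1):1^1=0 -> mex({0, 2, 3}) = 1
G(5): splits (0,4):0^1=1 (1,3):1^3=2 (2,2):2^2=0 (0,3):0^3=3 (1,2):1^2=3 -> mex({0, 1, 2, 3}) = 4
G(6) = mex({0, 1, 2, 4}) = 3
G(7) = mex({0, 1, 3, 4, 5}) = 2
G(8) = mex({0, 2, 3, 5, 6}) = 1
G(9) = mex({0, 1, 2, 3, 6, 7}) = 4
G(10) = mex({0, 1, 3, 4, 5, 7}) = 2
G(11) = mex({0, 1, 2, 3, 4, 5}) = 6
G(12) = mex({0, 1, 2, 3, 5, 6, 7}) = 4
G(13) = mex({0, 2, 3, 4, 6, 7}) = 1
G(14) = mex({0, 1, 4, 5, 6, 7}) = 2
G(15) = mex({0, 1, 2, 3, 4, 5, 6}) = 7
G(16) = mex({0, 2, 3, 5, 6, 7}) = 1
G(17) = mex({0, 1, 2, 3, 5, 6, 7}) = 4
G(18) = mex({0, 1, 2, 4, 5, 6}) = 3
G(19) = mex({0, 1, 3, 4, 5, 7}) = 2
G(20) = mex({0, 2, 3, 4, 5, 6, 7}) = 1
G(21) = mex({0, 1, 2, 3, 5, 6, 7}) = 4
Therefore G(21) = 4.

4


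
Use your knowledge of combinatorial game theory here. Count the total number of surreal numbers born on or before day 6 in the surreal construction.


Day 0: {|} = 0 is born. Count = 1.
Day n: the number of surreal numbers born by day n is 2^(n+1) - 1.
By day 0: 2^1 - 1 = 1
By day 1: 2^2 - 1 = 3
By day 2: 2^3 - 1 = 7
By day 3: 2^4 - 1 = 15
By day 4: 2^5 - 1 = 31
By day 5: 2^6 - 1 = 63
By day 6: 2^7 - 1 = 127
By day 6: 127 surreal numbers.

127


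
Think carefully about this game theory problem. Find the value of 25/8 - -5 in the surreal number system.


x = 25/8, y = -5
Converting to common denominator: 8
x = 25/8, y = -40/8
x - y = 25/8 - -5 = 65/8

65/8


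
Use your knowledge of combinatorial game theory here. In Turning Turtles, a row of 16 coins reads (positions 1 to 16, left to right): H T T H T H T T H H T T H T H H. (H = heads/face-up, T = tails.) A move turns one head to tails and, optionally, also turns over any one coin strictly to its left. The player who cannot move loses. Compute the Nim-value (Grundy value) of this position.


Coins: H T T H T H T T H H T T H T H H
Key fact: a single head at position k behaves exactly like a Nim heap of size k (turning it to T and optionally flipping a coin at j < k corresponds to moving the heap from k to j, or to 0), and heads combine as a disjunctive sum (two heads at the same place would cancel, matching j XOR j = 0). So the Nim-value is the XOR of the 1-indexed positions of the heads.
Face-up positions (1-indexed): [1, 4, 6, 9, 10, 13, 15, 16]
XOR 0 with 1: 0 XOR 1 = 1
XOR 1 with 4: 1 XOR 4 = 5
XOR 5 with 6: 5 XOR 6 = 3
XOR 3 with 9: 3 XOR 9 = 10
XOR 10 with 10: 10 XOR 10 = 0
XOR 0 with 13: 0 XOR 13 = 13
XOR 13 with 15: 13 XOR 15 = 2
XOR 2 with 16: 2 XOR 16 = 18
Nim-value = 18

18


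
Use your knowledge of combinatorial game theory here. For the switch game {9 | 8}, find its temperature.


The game is {9 | 8}, a switch {a | b} with numbers a > b.
Cooling {a | b} by t gives {a - t | b + t}, which stops being hot when a - t = b + t, i.e. at t = (a - b)/2. So the temperature of a switch is (a - b)/2.
Temperature = (Left option - Right option) / 2
= (9 - (8)) / 2
= 1 / 2
= 1/2

1/2


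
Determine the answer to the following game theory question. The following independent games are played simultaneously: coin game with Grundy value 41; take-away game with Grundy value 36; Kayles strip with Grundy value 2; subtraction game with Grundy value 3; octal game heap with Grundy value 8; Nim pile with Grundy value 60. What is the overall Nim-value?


By the Sprague-Grundy theorem, the Grundy value of a sum of games is the XOR of individual Grundy values.
coin game: Grundy value = 41. Running XOR: 0 XOR 41 = 41
take-away game: Grundy value = 36. Running XOR: 41 XOR 36 = 13
Kayles strip: Grundy value = 2. Running XOR: 13 XOR 2 = 15
subtraction game: Grundy value = 3. Running XOR: 15 XOR 3 = 12
octal game heap: Grundy value = 8. Running XOR: 12 XOR 8 = 4
Nim pile: Grundy value = 60. Running XOR: 4 XOR 60 = 56
The combined Grundy value is 56.

56


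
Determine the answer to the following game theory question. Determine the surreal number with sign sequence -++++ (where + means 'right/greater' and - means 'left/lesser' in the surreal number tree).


Sign expansion: -++++
Rule: track bounds (lo, hi), initially (-inf, +inf). On '+', the current value becomes lo and we move to the simplest number in (value, hi): value + 1 if hi = +inf, otherwise the midpoint (value + hi)/2. On '-', the current value becomes hi and we move to value - 1 if lo = -inf, otherwise the midpoint (lo + value)/2.
Start at 0.
Step 1: sign = -, move left. Bounds: (-inf, 0). Value = -1
Step 2: sign = +, move right. Bounds: (-1, 0). Value = -1/2
Step 3: sign = +, move right. Bounds: (-1/2, 0). Value = -1/4
Step 4: sign = +, move right. Bounds: (-1/4, 0). Value = -1/8
Step 5: sign = +, move right. Bounds: (-1/8, 0). Value = -1/16
The surreal number with sign expansion -++++ is -1/16.

-1/16


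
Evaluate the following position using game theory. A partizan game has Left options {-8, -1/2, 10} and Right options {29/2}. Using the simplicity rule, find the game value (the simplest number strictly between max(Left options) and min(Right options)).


Left options: {-8, -1/2, 10}, max = 10
Right options: {29/2}, min = 29/2
All options are numbers and max(Left) < min(Right), so by the simplicity theorem the value is the simplest (earliest-born) number strictly between 10 and 29/2.
Integers 11 through 14 all lie strictly between 10 and 29/2.
Among integers, the simplest (lowest birthday = smallest |n|; 0 is born on day 0, +-n on day n) is 11.
No non-integer in the interval can be simpler: if x is a non-integer in the interval, then floor(x) or ceil(x) also lies in the interval (the interval contains an integer), and both are proper prefixes of x's sign expansion, i.e. born earlier. So the game value is 11.
Game value = 11

11


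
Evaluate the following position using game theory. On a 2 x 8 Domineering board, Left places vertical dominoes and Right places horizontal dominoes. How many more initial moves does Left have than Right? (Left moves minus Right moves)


Board is 2 x 8 (rows x cols).
Left (vertical) placements: (rows-1) * cols = 1 * 8 = 8
Right (horizontal) placements: rows * (cols-1) = 2 * 7 = 14
Advantage = Left - Right = 8 - 14 = -6

-6


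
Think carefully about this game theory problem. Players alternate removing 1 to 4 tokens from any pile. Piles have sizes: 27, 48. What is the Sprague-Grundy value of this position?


Subtraction set: {1, 2, 3, 4}
For this subtraction set, G(n) = n mod 5 (period = max + 1 = 5).
Pile 1 (size 27): G(27) = 27 mod 5 = 2
Pile 2 (size 48): G(48) = 48 mod 5 = 3
Total Grundy value = XOR of all: 2 XOR 3 = 1

1


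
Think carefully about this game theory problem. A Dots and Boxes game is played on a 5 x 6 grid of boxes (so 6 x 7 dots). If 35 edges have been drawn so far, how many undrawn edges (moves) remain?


Grid: 5 x 6 boxes, i.e. 6 rows and 7 columns of dots.
Horizontal edges: (rows + 1) * cols = 6 * 6 = 36
Vertical edges: rows * (cols + 1) = 5 * 7 = 35
Total edges: 36 + 35 = 71
Edges drawn: 35
Remaining: 71 - 35 = 36

36


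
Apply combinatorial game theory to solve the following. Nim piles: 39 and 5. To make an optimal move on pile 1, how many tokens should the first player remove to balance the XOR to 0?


Piles: 39 and 5
Current XOR: 39 XOR 5 = 34 (non-zero, so this is an N-position).
To make the XOR zero, we need to find a move that balances the piles.
For pile 1 (size 39): target = 39 XOR 34 = 5
We reduce pile 1 from 39 to 5.
Tokens removed: 39 - 5 = 34
Verification: 5 XOR 5 = 0

34
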